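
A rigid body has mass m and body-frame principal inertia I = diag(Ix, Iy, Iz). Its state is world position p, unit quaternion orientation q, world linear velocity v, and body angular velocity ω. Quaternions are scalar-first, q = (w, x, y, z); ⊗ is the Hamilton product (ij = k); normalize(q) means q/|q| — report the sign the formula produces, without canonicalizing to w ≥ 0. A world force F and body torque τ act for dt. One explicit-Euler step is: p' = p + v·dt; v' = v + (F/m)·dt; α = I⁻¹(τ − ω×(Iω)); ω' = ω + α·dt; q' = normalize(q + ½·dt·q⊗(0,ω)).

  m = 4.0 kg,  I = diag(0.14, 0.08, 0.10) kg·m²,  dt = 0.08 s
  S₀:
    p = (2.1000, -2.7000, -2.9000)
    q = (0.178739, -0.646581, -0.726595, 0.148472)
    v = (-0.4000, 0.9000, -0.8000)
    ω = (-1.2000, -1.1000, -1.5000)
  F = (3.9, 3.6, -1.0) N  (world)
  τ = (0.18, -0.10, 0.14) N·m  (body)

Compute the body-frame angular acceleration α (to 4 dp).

gyro term ω×Iω = (0.0330, 0.0720, -0.0792)
α = I⁻¹(τ − ω×Iω) = (1.0500, -2.1500, 2.1920)

α = (1.0500, -2.1500, 2.1920)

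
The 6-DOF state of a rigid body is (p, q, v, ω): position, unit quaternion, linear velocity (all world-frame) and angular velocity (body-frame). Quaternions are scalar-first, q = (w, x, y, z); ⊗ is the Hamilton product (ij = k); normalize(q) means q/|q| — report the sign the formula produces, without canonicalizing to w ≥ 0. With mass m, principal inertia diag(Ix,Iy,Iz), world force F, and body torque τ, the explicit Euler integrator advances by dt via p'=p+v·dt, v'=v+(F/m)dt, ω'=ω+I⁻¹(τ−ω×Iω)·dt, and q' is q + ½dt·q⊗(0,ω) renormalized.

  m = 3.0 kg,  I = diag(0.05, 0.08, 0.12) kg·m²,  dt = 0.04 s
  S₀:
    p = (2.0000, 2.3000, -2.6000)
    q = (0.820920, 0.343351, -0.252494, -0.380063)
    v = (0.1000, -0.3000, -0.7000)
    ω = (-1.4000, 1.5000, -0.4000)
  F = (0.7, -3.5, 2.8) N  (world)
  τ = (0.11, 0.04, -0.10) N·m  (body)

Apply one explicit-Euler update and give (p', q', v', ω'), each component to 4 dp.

p' = (2.0040, 2.2880, -2.6280)
q' = (0.8343, 0.3335, -0.2143, -0.3831)
v' = (0.1093, -0.3467, -0.6627)
ω' = (-1.2928, 1.5396, -0.4123)

linear accel F/m = (0.2333, -1.1667, 0.9333)
new position p' = (2.0040, 2.2880, -2.6280)
v' = v + a·dt = (0.1093, -0.3467, -0.6627)
gyro term ω×Iω = (-0.0240, -0.0392, -0.0630)
angular accel α = (2.6800, 0.9900, -0.3083)
new body rate ω' = (-1.2928, 1.5396, -0.4123)
q⊗(0,ω) = (0.7074072, -0.4781959, 1.9008086, -0.1668331)
updated quaternion q' = (0.8343, 0.3335, -0.2143, -0.3831)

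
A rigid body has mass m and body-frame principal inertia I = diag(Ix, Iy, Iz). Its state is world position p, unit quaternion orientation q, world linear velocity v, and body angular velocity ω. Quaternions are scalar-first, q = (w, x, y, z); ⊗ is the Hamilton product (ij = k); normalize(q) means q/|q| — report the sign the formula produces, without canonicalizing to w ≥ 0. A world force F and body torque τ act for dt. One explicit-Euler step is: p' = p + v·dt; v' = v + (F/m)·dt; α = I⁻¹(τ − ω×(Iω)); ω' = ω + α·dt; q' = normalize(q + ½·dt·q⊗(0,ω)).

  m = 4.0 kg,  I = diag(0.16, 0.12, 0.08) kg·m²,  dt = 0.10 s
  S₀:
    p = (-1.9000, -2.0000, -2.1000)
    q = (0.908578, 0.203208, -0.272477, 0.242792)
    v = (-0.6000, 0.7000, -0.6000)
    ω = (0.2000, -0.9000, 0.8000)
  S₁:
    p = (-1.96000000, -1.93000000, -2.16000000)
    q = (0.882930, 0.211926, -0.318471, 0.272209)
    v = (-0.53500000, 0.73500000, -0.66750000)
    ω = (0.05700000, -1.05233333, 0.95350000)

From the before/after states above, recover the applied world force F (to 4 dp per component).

F = (2.6000, 1.4000, -2.7000)

v₁ − v₀ = (0.06500000, 0.03500000, -0.06750000)
F = m·Δv/dt = (2.6000, 1.4000, -2.7000)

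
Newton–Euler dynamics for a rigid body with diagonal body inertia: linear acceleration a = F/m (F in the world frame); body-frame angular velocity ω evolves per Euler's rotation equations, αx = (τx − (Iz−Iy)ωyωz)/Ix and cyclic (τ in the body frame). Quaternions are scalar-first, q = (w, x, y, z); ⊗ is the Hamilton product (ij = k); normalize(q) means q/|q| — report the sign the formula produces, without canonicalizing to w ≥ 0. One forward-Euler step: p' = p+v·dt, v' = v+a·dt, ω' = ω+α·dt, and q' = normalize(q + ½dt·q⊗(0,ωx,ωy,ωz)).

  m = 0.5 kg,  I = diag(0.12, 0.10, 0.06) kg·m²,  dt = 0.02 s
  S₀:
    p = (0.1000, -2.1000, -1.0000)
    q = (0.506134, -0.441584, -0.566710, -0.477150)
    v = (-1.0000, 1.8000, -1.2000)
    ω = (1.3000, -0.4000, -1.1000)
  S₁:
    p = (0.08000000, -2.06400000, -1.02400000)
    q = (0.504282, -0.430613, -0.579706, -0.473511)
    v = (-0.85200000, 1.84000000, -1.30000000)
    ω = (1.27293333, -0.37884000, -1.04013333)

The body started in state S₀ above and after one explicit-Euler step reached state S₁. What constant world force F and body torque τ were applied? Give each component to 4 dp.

Δω = ω₁−ω₀ = (-0.02706667, 0.02116000, 0.05986667)
precession coupling = (-0.0176, -0.0858, 0.0104)
τ = I·(Δω/dt) + ω₀×(Iω₀) = (-0.1800, 0.0200, 0.1900)
v₁ − v₀ = (0.14800000, 0.04000000, -0.10000000)
F = m·Δv/dt = (3.7000, 1.0000, -2.5000)

F = (3.7000, 1.0000, -2.5000)
τ = (-0.1800, 0.0200, 0.1900)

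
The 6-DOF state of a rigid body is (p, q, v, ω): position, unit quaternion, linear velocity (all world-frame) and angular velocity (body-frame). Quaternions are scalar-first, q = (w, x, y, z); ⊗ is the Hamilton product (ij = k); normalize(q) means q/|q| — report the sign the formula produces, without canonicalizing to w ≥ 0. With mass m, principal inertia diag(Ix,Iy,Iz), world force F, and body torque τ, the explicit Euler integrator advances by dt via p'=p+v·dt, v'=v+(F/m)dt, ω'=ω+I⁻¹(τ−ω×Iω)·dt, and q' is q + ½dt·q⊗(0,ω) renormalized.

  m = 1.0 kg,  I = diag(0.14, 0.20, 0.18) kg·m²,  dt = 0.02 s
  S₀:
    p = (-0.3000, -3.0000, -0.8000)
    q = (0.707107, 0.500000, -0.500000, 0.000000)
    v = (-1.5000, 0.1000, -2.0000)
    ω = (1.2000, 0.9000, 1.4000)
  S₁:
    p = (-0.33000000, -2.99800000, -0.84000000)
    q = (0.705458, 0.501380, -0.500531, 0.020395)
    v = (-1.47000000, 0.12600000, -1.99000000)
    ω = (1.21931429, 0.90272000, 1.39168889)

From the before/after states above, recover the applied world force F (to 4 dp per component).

velocity change Δv = (0.03000000, 0.02600000, 0.01000000)
m·(v₁−v₀)/dt = (1.5000, 1.3000, 0.5000)

F = (1.5000, 1.3000, 0.5000)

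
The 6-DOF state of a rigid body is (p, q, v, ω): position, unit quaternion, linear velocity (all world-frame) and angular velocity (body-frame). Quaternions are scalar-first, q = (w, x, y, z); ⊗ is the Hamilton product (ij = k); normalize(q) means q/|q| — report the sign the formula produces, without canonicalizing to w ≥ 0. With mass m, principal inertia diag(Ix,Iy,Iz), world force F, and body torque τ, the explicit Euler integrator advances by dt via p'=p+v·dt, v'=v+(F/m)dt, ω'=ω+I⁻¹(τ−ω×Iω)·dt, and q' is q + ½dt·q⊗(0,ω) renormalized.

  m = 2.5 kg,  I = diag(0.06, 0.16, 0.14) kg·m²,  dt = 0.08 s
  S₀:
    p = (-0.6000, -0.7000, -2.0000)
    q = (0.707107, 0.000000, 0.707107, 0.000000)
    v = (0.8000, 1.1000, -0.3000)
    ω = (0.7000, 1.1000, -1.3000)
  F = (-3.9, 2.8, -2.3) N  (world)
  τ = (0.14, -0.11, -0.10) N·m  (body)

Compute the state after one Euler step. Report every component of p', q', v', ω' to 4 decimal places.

(τ − ω×Iω)/I = (1.8567, -1.1425, -1.2643)
ω' = ω + α·dt = (0.8485, 1.0086, -1.4011)
Hamilton product q⊗(0,ω) = (-0.7778177, -0.4242642, 0.7778177, -1.4142140)
q' = normalize(q + ½dt·q⊗(0,ω)) = (0.6742, -0.0169, 0.7362, -0.0564)
p + v·dt = (-0.5360, -0.6120, -2.0240)
v + (F/m)dt = (0.6752, 1.1896, -0.3736)

p' = (-0.5360, -0.6120, -2.0240)
q' = (0.6742, -0.0169, 0.7362, -0.0564)
v' = (0.6752, 1.1896, -0.3736)
ω' = (0.8485, 1.0086, -1.4011)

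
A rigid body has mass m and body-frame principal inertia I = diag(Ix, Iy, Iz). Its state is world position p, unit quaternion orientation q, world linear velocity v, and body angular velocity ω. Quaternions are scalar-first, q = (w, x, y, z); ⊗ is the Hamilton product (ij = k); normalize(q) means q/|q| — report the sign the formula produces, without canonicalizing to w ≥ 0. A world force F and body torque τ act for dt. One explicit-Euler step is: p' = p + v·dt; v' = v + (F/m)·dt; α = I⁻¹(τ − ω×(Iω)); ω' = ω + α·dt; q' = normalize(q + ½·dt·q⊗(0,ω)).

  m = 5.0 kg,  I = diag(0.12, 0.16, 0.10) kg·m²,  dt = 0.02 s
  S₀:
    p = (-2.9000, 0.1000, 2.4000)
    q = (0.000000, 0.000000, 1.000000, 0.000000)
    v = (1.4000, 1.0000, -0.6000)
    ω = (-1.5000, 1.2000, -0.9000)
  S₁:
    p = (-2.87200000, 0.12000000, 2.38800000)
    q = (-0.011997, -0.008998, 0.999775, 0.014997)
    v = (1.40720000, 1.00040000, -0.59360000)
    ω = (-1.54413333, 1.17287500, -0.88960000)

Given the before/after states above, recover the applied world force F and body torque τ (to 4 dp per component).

F = (1.8000, 0.1000, 1.6000)
τ = (-0.2000, -0.1900, -0.0200)

v₁ − v₀ = (0.00720000, 0.00040000, 0.00640000)
applied force F = (1.8000, 0.1000, 1.6000)
ω₁ − ω₀ = (-0.04413333, -0.02712500, 0.01040000)
precession coupling = (0.0648, 0.0270, -0.0720)
τ = I·(Δω/dt) + ω₀×(Iω₀) = (-0.2000, -0.1900, -0.0200)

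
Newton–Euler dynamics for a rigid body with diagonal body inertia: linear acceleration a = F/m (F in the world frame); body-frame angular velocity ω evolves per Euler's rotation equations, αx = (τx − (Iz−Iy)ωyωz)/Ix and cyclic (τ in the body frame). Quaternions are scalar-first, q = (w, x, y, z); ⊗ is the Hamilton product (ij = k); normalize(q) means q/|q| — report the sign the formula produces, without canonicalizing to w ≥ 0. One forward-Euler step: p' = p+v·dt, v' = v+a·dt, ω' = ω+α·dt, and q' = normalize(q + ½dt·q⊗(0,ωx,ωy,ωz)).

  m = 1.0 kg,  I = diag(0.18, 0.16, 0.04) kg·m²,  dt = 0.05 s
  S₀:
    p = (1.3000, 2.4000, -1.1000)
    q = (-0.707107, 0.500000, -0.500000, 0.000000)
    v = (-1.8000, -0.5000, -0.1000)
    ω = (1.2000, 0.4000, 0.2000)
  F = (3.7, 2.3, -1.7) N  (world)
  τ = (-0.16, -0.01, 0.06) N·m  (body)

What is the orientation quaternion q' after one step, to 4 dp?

q' = (-0.7167, 0.4760, -0.5093, 0.0165)

Hamilton product q⊗(0,ω) = (-0.4000000, -0.9485284, -0.3828428, 0.6585786)
updated quaternion q' = (-0.7167, 0.4760, -0.5093, 0.0165)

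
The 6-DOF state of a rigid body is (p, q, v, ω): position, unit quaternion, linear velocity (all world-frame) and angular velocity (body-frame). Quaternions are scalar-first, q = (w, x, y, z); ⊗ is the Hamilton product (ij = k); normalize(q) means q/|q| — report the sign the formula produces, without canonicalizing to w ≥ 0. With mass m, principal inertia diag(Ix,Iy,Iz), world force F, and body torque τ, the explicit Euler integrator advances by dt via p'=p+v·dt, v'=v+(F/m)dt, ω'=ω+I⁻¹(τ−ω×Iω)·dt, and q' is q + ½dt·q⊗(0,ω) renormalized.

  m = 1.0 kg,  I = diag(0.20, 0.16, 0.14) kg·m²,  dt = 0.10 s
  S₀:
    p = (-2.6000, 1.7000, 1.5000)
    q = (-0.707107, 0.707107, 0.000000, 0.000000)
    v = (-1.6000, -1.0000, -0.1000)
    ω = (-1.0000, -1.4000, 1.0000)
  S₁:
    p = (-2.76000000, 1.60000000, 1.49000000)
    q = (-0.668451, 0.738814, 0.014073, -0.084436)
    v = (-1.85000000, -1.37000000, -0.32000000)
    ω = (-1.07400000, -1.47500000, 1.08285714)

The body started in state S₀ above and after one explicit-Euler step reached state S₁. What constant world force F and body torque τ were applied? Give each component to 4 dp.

F = (-2.5000, -3.7000, -2.2000)
τ = (-0.1200, -0.1800, 0.0600)

velocity change Δv = (-0.25000000, -0.37000000, -0.22000000)
m·(v₁−v₀)/dt = (-2.5000, -3.7000, -2.2000)
rate change Δω = (-0.07400000, -0.07500000, 0.08285714)
gyro term ω₀×Iω₀ = (0.0280, -0.0600, -0.0560)
τ = I·(Δω/dt) + ω₀×(Iω₀) = (-0.1200, -0.1800, 0.0600)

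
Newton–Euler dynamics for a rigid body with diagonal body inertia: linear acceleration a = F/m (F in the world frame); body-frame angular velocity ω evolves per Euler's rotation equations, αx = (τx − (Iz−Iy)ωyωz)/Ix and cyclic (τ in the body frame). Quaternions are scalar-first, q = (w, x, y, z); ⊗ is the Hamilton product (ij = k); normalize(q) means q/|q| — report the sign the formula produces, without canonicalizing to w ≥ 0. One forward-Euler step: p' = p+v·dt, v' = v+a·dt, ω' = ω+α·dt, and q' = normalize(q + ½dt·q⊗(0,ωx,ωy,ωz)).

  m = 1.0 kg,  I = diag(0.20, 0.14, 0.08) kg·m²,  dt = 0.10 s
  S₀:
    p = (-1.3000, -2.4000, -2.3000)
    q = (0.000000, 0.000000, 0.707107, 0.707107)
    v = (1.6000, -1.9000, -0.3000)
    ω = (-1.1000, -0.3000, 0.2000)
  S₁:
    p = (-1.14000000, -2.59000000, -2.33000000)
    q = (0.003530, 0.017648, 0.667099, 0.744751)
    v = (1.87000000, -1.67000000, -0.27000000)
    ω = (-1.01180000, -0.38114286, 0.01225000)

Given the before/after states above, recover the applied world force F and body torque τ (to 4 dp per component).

F = (2.7000, 2.3000, 0.3000)
τ = (0.1800, -0.1400, -0.1700)

ω₁ − ω₀ = (0.08820000, -0.08114286, -0.18775000)
I·α + gyro = (0.1800, -0.1400, -0.1700)
Δv = v₁−v₀ = (0.27000000, 0.23000000, 0.03000000)
F = m·Δv/dt = (2.7000, 2.3000, 0.3000)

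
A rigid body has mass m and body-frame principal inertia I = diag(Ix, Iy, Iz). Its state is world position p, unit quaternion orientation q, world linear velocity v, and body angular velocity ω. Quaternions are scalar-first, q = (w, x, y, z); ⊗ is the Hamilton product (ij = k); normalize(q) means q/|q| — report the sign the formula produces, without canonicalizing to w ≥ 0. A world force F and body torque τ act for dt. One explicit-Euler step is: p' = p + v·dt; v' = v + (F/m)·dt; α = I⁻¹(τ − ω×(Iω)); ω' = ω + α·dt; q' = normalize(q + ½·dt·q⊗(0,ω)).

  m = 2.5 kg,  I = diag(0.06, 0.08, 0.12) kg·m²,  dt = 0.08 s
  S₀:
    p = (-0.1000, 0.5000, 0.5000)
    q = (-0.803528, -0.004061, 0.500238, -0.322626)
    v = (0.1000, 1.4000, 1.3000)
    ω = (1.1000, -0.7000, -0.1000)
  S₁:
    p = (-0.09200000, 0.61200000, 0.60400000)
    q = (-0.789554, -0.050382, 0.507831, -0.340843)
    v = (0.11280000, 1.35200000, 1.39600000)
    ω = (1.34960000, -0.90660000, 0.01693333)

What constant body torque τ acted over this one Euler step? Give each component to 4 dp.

Δω = ω₁−ω₀ = (0.24960000, -0.20660000, 0.11693333)
applied torque τ = (0.1900, -0.2000, 0.1600)

τ = (0.1900, -0.2000, 0.1600)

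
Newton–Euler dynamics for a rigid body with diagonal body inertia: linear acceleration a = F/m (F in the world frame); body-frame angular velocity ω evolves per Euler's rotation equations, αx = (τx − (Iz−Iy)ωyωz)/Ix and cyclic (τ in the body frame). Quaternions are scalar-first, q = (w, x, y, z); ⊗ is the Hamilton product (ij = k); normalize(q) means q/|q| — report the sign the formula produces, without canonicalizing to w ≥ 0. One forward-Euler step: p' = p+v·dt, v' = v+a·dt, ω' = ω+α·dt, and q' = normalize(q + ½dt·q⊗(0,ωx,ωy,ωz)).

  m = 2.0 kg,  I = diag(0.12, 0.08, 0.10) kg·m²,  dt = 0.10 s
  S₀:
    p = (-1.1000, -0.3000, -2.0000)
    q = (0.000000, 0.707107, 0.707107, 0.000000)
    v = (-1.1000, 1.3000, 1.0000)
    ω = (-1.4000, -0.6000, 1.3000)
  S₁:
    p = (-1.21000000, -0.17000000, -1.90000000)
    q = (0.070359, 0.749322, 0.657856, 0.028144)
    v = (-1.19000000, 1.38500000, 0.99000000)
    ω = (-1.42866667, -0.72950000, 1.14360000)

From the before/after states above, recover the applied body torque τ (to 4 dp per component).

τ = (-0.0500, -0.1400, -0.1900)

rate change Δω = (-0.02866667, -0.12950000, -0.15640000)
gyro term ω₀×Iω₀ = (-0.0156, -0.0364, -0.0336)
I·α + gyro = (-0.0500, -0.1400, -0.1900)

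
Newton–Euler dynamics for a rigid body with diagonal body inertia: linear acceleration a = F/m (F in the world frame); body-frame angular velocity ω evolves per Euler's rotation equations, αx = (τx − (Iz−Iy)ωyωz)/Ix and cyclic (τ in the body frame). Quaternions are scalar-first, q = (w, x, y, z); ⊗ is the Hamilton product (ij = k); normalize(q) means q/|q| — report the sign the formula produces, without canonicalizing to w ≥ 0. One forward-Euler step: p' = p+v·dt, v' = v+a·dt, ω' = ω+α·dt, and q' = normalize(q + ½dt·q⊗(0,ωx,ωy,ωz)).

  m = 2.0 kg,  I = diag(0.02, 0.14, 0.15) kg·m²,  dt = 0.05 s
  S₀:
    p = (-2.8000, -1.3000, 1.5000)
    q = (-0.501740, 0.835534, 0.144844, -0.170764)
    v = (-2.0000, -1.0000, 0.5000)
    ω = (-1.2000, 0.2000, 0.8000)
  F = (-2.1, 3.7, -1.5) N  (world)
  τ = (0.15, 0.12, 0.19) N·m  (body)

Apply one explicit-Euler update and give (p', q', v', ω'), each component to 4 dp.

gyro term ω×Iω = (0.0016, 0.1248, -0.0288)
angular accel α = (7.4200, -0.0343, 1.4587)
ω' = ω + α·dt = (-0.8290, 0.1983, 0.8729)
q⊗(0,ω) = (1.1102832, 0.7521160, -0.5638584, -0.0604724)
updated quaternion q' = (-0.4737, 0.8538, 0.1307, -0.1722)
new position p' = (-2.9000, -1.3500, 1.5250)
v' = v + a·dt = (-2.0525, -0.9075, 0.4625)

p' = (-2.9000, -1.3500, 1.5250)
q' = (-0.4737, 0.8538, 0.1307, -0.1722)
v' = (-2.0525, -0.9075, 0.4625)
ω' = (-0.8290, 0.1983, 0.8729)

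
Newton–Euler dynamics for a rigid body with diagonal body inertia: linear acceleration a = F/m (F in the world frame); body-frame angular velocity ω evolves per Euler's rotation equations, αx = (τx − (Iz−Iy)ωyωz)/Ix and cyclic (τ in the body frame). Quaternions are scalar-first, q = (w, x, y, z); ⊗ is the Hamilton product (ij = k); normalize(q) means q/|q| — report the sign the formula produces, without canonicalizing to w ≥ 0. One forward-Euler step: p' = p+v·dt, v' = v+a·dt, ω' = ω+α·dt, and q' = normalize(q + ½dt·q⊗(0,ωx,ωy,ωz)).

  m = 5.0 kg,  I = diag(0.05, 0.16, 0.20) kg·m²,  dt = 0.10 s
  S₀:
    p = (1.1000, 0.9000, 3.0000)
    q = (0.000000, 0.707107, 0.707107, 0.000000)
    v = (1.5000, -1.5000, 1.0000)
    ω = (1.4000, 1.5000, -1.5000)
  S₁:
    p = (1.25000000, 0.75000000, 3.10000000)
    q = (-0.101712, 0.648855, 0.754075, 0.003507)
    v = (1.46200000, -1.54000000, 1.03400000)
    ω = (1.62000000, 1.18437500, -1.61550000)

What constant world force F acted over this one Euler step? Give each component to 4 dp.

F = (-1.9000, -2.0000, 1.7000)

Δv = v₁−v₀ = (-0.03800000, -0.04000000, 0.03400000)
F = m·Δv/dt = (-1.9000, -2.0000, 1.7000)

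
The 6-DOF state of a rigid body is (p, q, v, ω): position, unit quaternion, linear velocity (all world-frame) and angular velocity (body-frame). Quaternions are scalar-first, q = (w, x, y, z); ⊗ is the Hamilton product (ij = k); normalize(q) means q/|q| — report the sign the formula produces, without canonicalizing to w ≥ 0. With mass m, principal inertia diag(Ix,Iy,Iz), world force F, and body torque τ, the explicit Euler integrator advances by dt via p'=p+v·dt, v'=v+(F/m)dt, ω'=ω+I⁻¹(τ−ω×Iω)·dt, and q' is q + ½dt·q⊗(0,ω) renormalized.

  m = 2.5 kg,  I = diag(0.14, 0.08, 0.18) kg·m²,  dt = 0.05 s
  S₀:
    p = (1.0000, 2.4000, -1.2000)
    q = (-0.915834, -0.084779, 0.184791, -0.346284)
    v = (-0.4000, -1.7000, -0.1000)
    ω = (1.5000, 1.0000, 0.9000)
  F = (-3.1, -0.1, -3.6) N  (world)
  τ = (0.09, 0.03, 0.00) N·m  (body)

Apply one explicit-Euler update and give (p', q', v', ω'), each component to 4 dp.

p' = (0.9800, 2.3150, -1.2050)
q' = (-0.9083, -0.1062, 0.1506, -0.3755)
v' = (-0.4620, -1.7020, -0.1720)
ω' = (1.5000, 1.0525, 0.9250)

p + v·dt = (0.9800, 2.3150, -1.2050)
v + (F/m)dt = (-0.4620, -1.7020, -0.1720)
(τ − ω×Iω)/I = (0.0000, 1.0500, 0.5000)
new body rate ω' = (1.5000, 1.0525, 0.9250)
2q̇ = q⊗(0,ω) = (0.2540331, -0.8611551, -1.3589589, -1.1862161)
q' = normalize(q + ½dt·q⊗(0,ω)) = (-0.9083, -0.1062, 0.1506, -0.3755)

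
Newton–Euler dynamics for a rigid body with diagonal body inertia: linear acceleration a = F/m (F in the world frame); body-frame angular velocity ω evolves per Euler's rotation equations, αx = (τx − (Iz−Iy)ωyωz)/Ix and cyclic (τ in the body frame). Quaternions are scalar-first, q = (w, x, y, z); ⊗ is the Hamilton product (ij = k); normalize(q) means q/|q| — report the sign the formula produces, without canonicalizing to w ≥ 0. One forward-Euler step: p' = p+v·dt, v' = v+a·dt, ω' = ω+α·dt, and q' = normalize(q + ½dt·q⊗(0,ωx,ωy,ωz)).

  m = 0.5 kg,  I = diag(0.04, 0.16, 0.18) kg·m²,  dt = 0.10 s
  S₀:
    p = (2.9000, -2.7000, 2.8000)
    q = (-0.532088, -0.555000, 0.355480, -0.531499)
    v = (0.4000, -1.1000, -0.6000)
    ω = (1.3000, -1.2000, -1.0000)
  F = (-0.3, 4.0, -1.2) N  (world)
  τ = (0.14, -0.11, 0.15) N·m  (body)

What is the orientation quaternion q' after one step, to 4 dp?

q' = (-0.4987, -0.6360, 0.3234, -0.4922)

2q̇ = q⊗(0,ω) = (0.6165770, -1.6849932, -0.6074431, 0.7359640)
updated quaternion q' = (-0.4987, -0.6360, 0.3234, -0.4922)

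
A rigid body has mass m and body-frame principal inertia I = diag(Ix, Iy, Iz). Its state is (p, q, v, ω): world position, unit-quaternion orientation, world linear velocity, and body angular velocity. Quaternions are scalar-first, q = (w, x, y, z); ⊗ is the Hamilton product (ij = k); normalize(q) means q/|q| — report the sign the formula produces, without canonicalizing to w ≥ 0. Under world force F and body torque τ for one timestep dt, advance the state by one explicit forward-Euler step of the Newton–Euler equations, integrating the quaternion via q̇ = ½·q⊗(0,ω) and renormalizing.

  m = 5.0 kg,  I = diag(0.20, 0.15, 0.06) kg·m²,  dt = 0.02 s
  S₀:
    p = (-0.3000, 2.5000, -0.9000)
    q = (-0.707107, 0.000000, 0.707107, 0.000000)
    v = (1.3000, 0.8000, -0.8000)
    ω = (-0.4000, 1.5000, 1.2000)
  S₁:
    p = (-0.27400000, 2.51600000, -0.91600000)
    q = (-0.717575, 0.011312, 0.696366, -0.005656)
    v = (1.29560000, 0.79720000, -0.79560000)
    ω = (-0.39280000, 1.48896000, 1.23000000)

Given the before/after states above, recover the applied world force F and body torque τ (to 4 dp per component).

Δv = v₁−v₀ = (-0.00440000, -0.00280000, 0.00440000)
m·(v₁−v₀)/dt = (-1.1000, -0.7000, 1.1000)
Δω = ω₁−ω₀ = (0.00720000, -0.01104000, 0.03000000)
precession coupling = (-0.1620, -0.0672, 0.0300)
applied torque τ = (-0.0900, -0.1500, 0.1200)

F = (-1.1000, -0.7000, 1.1000)
τ = (-0.0900, -0.1500, 0.1200)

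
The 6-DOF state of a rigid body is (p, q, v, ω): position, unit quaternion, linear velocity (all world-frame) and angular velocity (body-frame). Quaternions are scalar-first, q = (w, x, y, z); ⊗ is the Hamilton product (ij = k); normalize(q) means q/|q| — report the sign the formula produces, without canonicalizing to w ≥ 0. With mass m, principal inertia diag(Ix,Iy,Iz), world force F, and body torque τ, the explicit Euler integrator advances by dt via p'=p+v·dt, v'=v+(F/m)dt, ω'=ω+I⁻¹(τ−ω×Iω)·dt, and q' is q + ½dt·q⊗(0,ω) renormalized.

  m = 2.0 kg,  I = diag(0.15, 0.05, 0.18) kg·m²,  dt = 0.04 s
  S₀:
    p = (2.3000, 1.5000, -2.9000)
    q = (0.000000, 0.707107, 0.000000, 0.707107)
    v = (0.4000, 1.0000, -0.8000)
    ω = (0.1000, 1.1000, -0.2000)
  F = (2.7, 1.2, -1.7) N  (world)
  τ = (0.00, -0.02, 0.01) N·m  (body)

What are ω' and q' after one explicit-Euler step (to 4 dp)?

gyro term ω×Iω = (-0.0286, 0.0006, -0.0110)
angular accel α = (0.1907, -0.4120, 0.1167)
ω + α·dt = (0.1076, 1.0835, -0.1953)
2q̇ = q⊗(0,ω) = (0.0707107, -0.7778177, 0.2121321, 0.7778177)
q' = normalize(q + ½dt·q⊗(0,ω)) = (0.0014, 0.6914, 0.0042, 0.7225)

ω' = (0.1076, 1.0835, -0.1953)
q' = (0.0014, 0.6914, 0.0042, 0.7225)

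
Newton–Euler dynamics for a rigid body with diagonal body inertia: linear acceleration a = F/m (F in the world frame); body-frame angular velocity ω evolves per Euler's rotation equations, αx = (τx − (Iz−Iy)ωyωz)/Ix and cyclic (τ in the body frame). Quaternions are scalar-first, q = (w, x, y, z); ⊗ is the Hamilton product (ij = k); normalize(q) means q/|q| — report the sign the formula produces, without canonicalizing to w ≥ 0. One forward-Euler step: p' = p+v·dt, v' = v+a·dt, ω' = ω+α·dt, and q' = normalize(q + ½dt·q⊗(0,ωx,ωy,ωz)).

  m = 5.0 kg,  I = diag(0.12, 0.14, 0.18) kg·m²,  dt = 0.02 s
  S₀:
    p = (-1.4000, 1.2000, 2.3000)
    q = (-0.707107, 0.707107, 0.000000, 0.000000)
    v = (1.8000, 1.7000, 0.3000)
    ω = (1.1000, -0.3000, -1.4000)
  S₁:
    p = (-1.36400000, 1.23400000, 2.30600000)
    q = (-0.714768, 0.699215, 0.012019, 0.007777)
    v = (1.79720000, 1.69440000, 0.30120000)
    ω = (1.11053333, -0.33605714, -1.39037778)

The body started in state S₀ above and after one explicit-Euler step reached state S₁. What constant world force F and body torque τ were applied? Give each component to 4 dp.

F = (-0.7000, -1.4000, 0.3000)
τ = (0.0800, -0.1600, 0.0800)

Δω = ω₁−ω₀ = (0.01053333, -0.03605714, 0.00962222)
gyro term ω₀×Iω₀ = (0.0168, 0.0924, -0.0066)
I·α + gyro = (0.0800, -0.1600, 0.0800)
Δv = v₁−v₀ = (-0.00280000, -0.00560000, 0.00120000)
applied force F = (-0.7000, -1.4000, 0.3000)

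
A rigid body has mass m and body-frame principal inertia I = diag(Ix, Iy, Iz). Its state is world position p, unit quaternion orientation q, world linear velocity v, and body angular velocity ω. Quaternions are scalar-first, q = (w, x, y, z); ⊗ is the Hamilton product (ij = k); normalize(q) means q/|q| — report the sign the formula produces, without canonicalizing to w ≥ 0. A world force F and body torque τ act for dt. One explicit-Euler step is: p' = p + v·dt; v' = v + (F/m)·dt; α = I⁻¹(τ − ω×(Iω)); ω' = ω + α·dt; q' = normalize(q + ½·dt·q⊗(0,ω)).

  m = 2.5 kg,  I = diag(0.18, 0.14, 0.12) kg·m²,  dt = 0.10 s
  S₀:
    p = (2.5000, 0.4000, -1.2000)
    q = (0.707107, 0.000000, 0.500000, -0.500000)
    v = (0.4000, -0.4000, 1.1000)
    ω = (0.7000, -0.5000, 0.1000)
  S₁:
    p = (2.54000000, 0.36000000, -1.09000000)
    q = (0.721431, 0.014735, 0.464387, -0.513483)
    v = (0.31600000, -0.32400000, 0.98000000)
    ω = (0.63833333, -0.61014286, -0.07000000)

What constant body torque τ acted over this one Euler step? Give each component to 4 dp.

rate change Δω = (-0.06166667, -0.11014286, -0.17000000)
precession coupling = (0.0010, 0.0042, 0.0140)
τ = I·(Δω/dt) + ω₀×(Iω₀) = (-0.1100, -0.1500, -0.1900)

τ = (-0.1100, -0.1500, -0.1900)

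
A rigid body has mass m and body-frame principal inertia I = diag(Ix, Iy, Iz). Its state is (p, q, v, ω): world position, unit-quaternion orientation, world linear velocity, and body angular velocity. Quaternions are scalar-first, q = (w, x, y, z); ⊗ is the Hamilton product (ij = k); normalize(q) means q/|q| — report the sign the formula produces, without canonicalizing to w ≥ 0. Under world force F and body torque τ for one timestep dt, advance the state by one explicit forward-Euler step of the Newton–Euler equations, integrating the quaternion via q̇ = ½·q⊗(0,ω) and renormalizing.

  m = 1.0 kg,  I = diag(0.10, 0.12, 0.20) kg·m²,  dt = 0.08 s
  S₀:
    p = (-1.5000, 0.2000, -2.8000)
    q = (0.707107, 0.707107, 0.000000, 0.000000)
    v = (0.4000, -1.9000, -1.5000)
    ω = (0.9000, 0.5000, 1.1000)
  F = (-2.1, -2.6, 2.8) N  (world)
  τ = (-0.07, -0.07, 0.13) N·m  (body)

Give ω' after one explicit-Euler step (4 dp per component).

ω' = (0.8088, 0.5193, 1.1484)

(τ − ω×Iω)/I = (-1.1400, 0.2417, 0.6050)
ω' = ω + α·dt = (0.8088, 0.5193, 1.1484)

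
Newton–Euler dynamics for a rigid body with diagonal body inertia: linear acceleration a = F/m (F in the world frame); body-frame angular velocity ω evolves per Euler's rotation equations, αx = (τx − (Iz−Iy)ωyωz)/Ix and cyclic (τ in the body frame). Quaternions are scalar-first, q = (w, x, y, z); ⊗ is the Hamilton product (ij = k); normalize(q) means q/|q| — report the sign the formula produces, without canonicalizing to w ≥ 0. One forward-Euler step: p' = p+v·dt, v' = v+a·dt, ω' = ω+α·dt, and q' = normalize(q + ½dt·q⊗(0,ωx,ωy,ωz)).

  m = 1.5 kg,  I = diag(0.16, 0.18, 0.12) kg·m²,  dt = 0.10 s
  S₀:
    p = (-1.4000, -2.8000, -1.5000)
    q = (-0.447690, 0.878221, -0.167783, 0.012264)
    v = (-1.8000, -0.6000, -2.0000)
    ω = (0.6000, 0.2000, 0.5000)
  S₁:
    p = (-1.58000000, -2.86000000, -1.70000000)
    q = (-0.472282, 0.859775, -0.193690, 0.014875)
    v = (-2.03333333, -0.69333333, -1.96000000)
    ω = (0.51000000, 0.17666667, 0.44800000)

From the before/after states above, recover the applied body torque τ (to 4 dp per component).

ω₁ − ω₀ = (-0.09000000, -0.02333333, -0.05200000)
gyro term ω₀×Iω₀ = (-0.0060, 0.0120, 0.0024)
applied torque τ = (-0.1500, -0.0300, -0.0600)

τ = (-0.1500, -0.0300, -0.0600)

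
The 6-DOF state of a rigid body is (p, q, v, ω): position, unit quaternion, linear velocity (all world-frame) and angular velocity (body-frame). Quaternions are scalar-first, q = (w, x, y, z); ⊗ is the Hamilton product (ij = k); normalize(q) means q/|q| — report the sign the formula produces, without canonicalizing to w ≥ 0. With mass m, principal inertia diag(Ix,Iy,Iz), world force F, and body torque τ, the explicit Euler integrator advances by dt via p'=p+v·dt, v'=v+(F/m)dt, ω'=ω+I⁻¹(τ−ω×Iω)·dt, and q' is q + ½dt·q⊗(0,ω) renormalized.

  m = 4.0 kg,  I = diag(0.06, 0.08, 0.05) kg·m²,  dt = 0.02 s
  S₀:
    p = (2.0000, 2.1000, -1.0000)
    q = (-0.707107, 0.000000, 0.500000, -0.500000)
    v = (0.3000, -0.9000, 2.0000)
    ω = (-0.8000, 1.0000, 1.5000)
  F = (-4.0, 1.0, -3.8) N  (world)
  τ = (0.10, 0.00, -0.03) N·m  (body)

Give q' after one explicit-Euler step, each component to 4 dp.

q' = (-0.7045, 0.0182, 0.4968, -0.5065)

2q̇ = q⊗(0,ω) = (0.2500000, 1.8156856, -0.3071070, -0.6606605)
q' = normalize(q + ½dt·q⊗(0,ω)) = (-0.7045, 0.0182, 0.4968, -0.5065)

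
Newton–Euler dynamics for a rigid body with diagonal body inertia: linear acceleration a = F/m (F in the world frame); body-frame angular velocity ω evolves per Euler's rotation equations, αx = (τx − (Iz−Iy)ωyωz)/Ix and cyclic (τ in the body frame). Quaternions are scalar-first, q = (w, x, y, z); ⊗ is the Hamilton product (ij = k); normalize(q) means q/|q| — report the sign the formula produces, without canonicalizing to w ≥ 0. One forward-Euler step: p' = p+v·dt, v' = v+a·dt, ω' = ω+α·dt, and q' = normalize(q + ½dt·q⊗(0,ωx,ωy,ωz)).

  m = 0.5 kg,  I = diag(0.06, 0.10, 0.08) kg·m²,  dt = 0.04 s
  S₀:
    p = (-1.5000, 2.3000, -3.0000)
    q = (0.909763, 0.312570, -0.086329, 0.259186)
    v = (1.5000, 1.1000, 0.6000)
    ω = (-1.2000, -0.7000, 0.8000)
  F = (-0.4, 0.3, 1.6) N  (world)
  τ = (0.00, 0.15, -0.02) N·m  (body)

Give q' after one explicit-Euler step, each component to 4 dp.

q' = (0.9114, 0.2928, -0.1102, 0.2672)

Hamilton product q⊗(0,ω) = (0.1073049, -0.9793486, -1.1979133, 0.4054166)
updated quaternion q' = (0.9114, 0.2928, -0.1102, 0.2672)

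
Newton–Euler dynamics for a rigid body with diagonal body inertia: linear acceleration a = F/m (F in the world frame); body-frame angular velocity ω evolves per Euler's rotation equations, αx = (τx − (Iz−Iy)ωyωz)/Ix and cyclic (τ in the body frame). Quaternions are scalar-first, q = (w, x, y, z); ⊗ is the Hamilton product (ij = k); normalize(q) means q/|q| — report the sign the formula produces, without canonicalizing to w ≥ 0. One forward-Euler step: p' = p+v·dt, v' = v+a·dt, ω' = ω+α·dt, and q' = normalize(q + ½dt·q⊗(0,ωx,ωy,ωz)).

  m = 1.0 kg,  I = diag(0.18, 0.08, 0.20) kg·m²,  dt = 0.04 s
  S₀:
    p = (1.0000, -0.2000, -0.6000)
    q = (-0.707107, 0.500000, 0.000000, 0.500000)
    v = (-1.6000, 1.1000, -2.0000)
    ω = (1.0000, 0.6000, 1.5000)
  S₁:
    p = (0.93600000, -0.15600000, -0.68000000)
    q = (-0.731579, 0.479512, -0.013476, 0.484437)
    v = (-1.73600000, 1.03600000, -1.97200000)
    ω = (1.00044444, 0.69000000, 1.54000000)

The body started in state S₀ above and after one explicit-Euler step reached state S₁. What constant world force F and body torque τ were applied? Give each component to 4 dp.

Δω = ω₁−ω₀ = (0.00044444, 0.09000000, 0.04000000)
gyro term ω₀×Iω₀ = (0.1080, -0.0300, -0.0600)
τ = I·(Δω/dt) + ω₀×(Iω₀) = (0.1100, 0.1500, 0.1400)
v₁ − v₀ = (-0.13600000, -0.06400000, 0.02800000)
m·(v₁−v₀)/dt = (-3.4000, -1.6000, 0.7000)

F = (-3.4000, -1.6000, 0.7000)
τ = (0.1100, 0.1500, 0.1400)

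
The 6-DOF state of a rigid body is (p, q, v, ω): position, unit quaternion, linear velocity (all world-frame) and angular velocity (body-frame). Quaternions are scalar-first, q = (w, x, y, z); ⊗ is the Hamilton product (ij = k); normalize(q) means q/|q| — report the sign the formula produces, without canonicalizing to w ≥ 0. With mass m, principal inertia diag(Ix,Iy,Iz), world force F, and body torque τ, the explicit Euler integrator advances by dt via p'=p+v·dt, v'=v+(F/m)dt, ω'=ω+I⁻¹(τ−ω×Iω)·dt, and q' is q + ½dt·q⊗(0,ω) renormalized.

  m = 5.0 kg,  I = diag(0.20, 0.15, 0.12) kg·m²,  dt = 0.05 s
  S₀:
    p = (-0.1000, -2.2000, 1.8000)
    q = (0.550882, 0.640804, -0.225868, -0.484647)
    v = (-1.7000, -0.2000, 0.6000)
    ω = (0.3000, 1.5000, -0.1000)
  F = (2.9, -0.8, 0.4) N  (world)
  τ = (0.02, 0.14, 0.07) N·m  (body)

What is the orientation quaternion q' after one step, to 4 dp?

q' = (0.5529, 0.6632, -0.2071, -0.4600)

2q̇ = q⊗(0,ω) = (0.0980961, 0.9148219, 0.7450093, 0.9738782)
q' = normalize(q + ½dt·q⊗(0,ω)) = (0.5529, 0.6632, -0.2071, -0.4600)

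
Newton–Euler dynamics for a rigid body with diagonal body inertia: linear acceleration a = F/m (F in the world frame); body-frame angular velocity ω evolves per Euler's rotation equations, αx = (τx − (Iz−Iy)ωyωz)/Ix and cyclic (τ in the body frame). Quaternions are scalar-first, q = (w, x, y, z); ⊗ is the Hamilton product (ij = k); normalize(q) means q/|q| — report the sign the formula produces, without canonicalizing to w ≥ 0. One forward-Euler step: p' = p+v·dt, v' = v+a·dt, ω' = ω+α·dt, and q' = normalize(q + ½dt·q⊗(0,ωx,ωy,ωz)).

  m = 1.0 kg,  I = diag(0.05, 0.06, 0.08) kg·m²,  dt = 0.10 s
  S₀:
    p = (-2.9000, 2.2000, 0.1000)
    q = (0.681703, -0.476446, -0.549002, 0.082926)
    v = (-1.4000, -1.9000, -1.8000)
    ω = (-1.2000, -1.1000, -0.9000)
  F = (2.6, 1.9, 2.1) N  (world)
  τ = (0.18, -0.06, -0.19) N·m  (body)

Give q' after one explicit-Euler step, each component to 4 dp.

q' = (0.6240, -0.4860, -0.6103, 0.0453)

Hamilton product q⊗(0,ω) = (-1.1010040, -0.2327232, -1.2781859, -0.7482445)
q' = normalize(q + ½dt·q⊗(0,ω)) = (0.6240, -0.4860, -0.6103, 0.0453)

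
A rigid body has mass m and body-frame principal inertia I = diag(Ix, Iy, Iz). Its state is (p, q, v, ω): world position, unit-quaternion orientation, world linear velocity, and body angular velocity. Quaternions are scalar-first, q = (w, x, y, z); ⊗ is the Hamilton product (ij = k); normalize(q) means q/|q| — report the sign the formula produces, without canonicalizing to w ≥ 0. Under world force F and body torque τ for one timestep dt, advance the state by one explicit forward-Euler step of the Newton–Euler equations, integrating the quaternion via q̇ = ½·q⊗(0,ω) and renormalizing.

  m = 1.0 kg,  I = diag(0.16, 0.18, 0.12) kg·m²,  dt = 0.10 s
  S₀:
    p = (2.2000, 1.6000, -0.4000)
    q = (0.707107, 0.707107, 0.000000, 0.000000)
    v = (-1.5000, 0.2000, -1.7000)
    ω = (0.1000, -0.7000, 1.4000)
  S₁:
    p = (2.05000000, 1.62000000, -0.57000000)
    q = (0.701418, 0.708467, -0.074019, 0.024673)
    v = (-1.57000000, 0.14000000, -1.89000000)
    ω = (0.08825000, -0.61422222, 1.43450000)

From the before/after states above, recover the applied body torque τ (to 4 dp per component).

Δω = ω₁−ω₀ = (-0.01175000, 0.08577778, 0.03450000)
ω₀×(Iω₀) = (0.0588, 0.0056, -0.0014)
τ = I·(Δω/dt) + ω₀×(Iω₀) = (0.0400, 0.1600, 0.0400)

τ = (0.0400, 0.1600, 0.0400)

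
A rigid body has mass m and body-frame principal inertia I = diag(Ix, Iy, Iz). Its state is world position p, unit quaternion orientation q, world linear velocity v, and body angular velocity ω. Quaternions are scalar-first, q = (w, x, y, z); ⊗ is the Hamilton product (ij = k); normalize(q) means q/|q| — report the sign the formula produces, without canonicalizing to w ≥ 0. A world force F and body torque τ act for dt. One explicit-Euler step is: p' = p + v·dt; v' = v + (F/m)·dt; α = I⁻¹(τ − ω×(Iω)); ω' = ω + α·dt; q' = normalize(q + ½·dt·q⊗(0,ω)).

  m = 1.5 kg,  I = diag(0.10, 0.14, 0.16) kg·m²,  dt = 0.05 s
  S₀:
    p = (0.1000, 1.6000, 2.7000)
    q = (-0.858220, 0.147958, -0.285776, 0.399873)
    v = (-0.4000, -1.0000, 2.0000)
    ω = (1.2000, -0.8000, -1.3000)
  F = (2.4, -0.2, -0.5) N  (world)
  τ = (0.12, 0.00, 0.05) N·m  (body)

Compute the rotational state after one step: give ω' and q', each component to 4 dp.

ω' = (1.2496, -0.8334, -1.2724)
q' = (-0.8544, 0.1393, -0.2515, 0.4329)

precession coupling ω×(Iω) = (0.0208, 0.0936, -0.0384)
(τ − ω×Iω)/I = (0.9920, -0.6686, 0.5525)
ω' = ω + α·dt = (1.2496, -0.8334, -1.2724)
2q̇ = q⊗(0,ω) = (0.1136645, -0.3384568, 1.3587690, 1.3402508)
q' = normalize(q + ½dt·q⊗(0,ω)) = (-0.8544, 0.1393, -0.2515, 0.4329)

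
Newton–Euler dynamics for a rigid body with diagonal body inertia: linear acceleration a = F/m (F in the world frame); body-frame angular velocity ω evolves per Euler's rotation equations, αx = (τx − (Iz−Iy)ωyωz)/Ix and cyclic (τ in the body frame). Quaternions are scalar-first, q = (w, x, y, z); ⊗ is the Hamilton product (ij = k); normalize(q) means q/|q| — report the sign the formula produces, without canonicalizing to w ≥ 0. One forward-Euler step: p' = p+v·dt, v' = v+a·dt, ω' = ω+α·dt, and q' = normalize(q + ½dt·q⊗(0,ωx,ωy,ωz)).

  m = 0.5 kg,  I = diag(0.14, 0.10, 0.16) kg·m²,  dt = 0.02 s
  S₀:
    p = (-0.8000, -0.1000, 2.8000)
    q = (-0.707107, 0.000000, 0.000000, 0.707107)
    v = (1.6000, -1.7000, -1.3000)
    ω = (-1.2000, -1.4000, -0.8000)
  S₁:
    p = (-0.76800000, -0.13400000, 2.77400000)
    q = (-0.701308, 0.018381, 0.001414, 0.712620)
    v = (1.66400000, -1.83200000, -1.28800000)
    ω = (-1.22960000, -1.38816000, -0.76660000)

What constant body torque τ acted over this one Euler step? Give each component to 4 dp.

τ = (-0.1400, 0.0400, 0.2000)

Δω = ω₁−ω₀ = (-0.02960000, 0.01184000, 0.03340000)
I·α + gyro = (-0.1400, 0.0400, 0.2000)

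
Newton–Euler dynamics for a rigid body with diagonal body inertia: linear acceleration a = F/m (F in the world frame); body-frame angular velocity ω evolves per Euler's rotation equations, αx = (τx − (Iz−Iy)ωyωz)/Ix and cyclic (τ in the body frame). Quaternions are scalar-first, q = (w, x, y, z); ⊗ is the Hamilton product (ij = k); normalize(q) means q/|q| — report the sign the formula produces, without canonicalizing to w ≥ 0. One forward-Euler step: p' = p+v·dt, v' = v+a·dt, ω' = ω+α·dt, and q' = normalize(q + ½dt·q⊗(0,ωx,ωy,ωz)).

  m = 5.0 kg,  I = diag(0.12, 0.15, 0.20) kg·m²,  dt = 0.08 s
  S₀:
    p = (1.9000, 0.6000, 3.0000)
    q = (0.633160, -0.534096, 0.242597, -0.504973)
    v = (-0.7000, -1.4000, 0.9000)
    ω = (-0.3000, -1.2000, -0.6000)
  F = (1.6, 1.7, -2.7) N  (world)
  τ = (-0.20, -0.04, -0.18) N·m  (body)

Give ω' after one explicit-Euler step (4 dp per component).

ω' = (-0.4573, -1.2137, -0.6763)

gyro term ω×Iω = (0.0360, -0.0144, 0.0108)
(τ − ω×Iω)/I = (-1.9667, -0.1707, -0.9540)
ω' = ω + α·dt = (-0.4573, -1.2137, -0.6763)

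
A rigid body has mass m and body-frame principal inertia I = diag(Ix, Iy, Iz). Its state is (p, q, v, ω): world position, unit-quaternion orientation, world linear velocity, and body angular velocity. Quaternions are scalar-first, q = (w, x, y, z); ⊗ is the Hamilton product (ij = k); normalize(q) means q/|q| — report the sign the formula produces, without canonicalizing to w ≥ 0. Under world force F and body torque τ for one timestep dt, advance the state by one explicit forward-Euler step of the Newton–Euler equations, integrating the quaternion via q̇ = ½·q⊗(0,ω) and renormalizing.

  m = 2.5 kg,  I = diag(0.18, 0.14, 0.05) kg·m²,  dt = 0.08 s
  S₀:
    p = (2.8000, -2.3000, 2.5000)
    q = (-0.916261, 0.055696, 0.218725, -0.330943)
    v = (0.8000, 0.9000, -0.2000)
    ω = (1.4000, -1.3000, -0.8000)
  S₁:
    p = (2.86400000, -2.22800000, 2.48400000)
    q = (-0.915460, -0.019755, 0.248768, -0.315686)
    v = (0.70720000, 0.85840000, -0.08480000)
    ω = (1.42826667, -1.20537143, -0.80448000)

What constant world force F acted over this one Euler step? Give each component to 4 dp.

velocity change Δv = (-0.09280000, -0.04160000, 0.11520000)
applied force F = (-2.9000, -1.3000, 3.6000)

F = (-2.9000, -1.3000, 3.6000)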